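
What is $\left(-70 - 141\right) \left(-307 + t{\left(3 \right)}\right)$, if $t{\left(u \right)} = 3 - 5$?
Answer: $65199$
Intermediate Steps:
$t{\left(u \right)} = -2$ ($t{\left(u \right)} = 3 - 5 = -2$)
$\left(-70 - 141\right) \left(-307 + t{\left(3 \right)}\right) = \left(-70 - 141\right) \left(-307 - 2\right) = \left(-70 - 141\right) \left(-309\right) = \left(-211\right) \left(-309\right) = 65199$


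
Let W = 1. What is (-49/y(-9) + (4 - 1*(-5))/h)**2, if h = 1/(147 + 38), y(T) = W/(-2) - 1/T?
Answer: 3207681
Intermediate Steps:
y(T) = -1/2 - 1/T (y(T) = 1/(-2) - 1/T = 1*(-1/2) - 1/T = -1/2 - 1/T)
h = 1/185 ≈ 0.0054054
(-49/y(-9) + (4 - 1*(-5))/h)**2 = (-49*(-18/(-2 - 1*(-9))) + (4 - 1*(-5))/(1/185))**2 = (-49*(-18/(-2 + 9)) + (4 + 5)*185)**2 = (-49/((1/2)*(-1/9)*7) + 9*185)**2 = (-49/(-7/18) + 1665)**2 = (-49*(-18/7) + 1665)**2 = (126 + 1665)**2 = 1791**2 = 3207681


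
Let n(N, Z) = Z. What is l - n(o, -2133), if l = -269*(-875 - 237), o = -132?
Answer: 301261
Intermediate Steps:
l = 299128 (l = -269*(-1112) = 299128)
l - n(o, -2133) = 299128 - 1*(-2133) = 299128 + 2133 = 301261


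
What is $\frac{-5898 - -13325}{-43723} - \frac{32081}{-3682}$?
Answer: $\frac{196475907}{22998298} \approx 8.5431$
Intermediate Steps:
$\frac{-5898 - -13325}{-43723} - \frac{32081}{-3682} = \left(-5898 + 13325\right) \left(- \frac{1}{43723}\right) - - \frac{4583}{526} = 7427 \left(- \frac{1}{43723}\right) + \frac{4583}{526} = - \frac{7427}{43723} + \frac{4583}{526} = \frac{196475907}{22998298}$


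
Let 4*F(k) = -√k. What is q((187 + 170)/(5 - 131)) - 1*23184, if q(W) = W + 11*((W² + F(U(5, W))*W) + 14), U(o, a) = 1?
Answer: -1651445/72 ≈ -22937.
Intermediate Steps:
F(k) = -√k/4 (F(k) = (-√k)/4 = -√k/4)
q(W) = 154 + 11*W² - 7*W/4 (q(W) = W + 11*((W² + (-√1/4)*W) + 14) = W + 11*((W² + (-¼*1)*W) + 14) = W + 11*((W² - W/4) + 14) = W + 11*(14 + W² - W/4) = W + (154 + 11*W² - 11*W/4) = 154 + 11*W² - 7*W/4)
q((187 + 170)/(5 - 131)) - 1*23184 = (154 + 11*((187 + 170)/(5 - 131))² - 7*(187 + 170)/(4*(5 - 131))) - 1*23184 = (154 + 11*(357/(-126))² - 2499/(4*(-126))) - 23184 = (154 + 11*(357*(-1/126))² - 2499*(-1)/(4*126)) - 23184 = (154 + 11*(-17/6)² - 7/4*(-17/6)) - 23184 = (154 + 11*(289/36) + 119/24) - 23184 = (154 + 3179/36 + 119/24) - 23184 = 17803/72 - 23184 = -1651445/72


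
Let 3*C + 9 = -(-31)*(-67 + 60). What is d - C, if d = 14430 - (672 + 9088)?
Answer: 14236/3 ≈ 4745.3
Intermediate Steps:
d = 4670 (d = 14430 - 1*9760 = 14430 - 9760 = 4670)
C = -226/3 (C = -3 + (-(-31)*(-67 + 60))/3 = -3 + (-(-31)*(-7))/3 = -3 + (-1*217)/3 = -3 + (⅓)*(-217) = -3 - 217/3 = -226/3 ≈ -75.333)
d - C = 4670 - 1*(-226/3) = 4670 + 226/3 = 14236/3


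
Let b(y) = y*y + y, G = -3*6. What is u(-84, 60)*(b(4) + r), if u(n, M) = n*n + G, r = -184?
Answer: -1154232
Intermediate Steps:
G = -18
u(n, M) = -18 + n**2 (u(n, M) = n*n - 18 = n**2 - 18 = -18 + n**2)
b(y) = y + y**2 (b(y) = y**2 + y = y + y**2)
u(-84, 60)*(b(4) + r) = (-18 + (-84)**2)*(4*(1 + 4) - 184) = (-18 + 7056)*(4*5 - 184) = 7038*(20 - 184) = 7038*(-164) = -1154232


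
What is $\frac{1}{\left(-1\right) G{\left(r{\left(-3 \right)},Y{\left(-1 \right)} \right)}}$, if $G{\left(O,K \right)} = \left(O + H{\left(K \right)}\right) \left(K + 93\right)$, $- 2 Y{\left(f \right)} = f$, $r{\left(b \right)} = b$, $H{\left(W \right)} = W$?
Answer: $\frac{4}{935} \approx 0.0042781$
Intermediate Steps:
$Y{\left(f \right)} = - \frac{f}{2}$
$G{\left(O,K \right)} = \left(93 + K\right) \left(K + O\right)$ ($G{\left(O,K \right)} = \left(O + K\right) \left(K + 93\right) = \left(K + O\right) \left(93 + K\right) = \left(93 + K\right) \left(K + O\right)$)
$\frac{1}{\left(-1\right) G{\left(r{\left(-3 \right)},Y{\left(-1 \right)} \right)}} = \frac{1}{\left(-1\right) \left(\left(\left(- \frac{1}{2}\right) \left(-1\right)\right)^{2} + 93 \left(\left(- \frac{1}{2}\right) \left(-1\right)\right) + 93 \left(-3\right) + \left(- \frac{1}{2}\right) \left(-1\right) \left(-3\right)\right)} = \frac{1}{\left(-1\right) \left(\left(\frac{1}{2}\right)^{2} + 93 \cdot \frac{1}{2} - 279 + \frac{1}{2} \left(-3\right)\right)} = \frac{1}{\left(-1\right) \left(\frac{1}{4} + \frac{93}{2} - 279 - \frac{3}{2}\right)} = \frac{1}{\left(-1\right) \left(- \frac{935}{4}\right)} = \frac{1}{\frac{935}{4}} = \frac{4}{935}$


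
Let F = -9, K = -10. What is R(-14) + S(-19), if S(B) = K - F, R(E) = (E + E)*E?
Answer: 391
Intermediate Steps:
R(E) = 2*E² (R(E) = (2*E)*E = 2*E²)
S(B) = -1 (S(B) = -10 - 1*(-9) = -10 + 9 = -1)
R(-14) + S(-19) = 2*(-14)² - 1 = 2*196 - 1 = 392 - 1 = 391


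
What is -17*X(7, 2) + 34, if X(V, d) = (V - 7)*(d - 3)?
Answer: 34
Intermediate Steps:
X(V, d) = (-7 + V)*(-3 + d)
-17*X(7, 2) + 34 = -17*(21 - 7*2 - 3*7 + 7*2) + 34 = -17*(21 - 14 - 21 + 14) + 34 = -17*0 + 34 = 0 + 34 = 34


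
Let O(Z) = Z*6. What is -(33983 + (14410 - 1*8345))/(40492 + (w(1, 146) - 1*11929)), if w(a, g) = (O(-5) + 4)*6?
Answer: -40048/28407 ≈ -1.4098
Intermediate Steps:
O(Z) = 6*Z
w(a, g) = -156 (w(a, g) = (6*(-5) + 4)*6 = (-30 + 4)*6 = -26*6 = -156)
-(33983 + (14410 - 1*8345))/(40492 + (w(1, 146) - 1*11929)) = -(33983 + (14410 - 1*8345))/(40492 + (-156 - 1*11929)) = -(33983 + (14410 - 8345))/(40492 + (-156 - 11929)) = -(33983 + 6065)/(40492 - 12085) = -40048/28407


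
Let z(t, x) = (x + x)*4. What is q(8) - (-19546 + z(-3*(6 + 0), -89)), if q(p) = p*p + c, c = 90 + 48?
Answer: 20460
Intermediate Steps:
c = 138
z(t, x) = 8*x (z(t, x) = (2*x)*4 = 8*x)
q(p) = 138 + p² (q(p) = p*p + 138 = p² + 138 = 138 + p²)
q(8) - (-19546 + z(-3*(6 + 0), -89)) = (138 + 8²) - (-19546 + 8*(-89)) = (138 + 64) - (-19546 - 712) = 202 - 1*(-20258) = 202 + 20258 = 20460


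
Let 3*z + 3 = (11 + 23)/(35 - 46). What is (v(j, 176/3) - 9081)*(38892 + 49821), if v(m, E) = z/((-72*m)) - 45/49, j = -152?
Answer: -1584194363094227/1966272 ≈ -8.0568e+8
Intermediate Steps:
z = -67/33 (z = -1 + ((11 + 23)/(35 - 46))/3 = -1 + (34/(-11))/3 = -1 + (34*(-1/11))/3 = -1 + (⅓)*(-34/11) = -1 - 34/33 = -67/33 ≈ -2.0303)
v(m, E) = -45/49 + 67/(2376*m) (v(m, E) = -67*(-1/(72*m))/33 - 45/49 = -(-67)/(2376*m) - 45*1/49 = 67/(2376*m) - 45/49 = -45/49 + 67/(2376*m))
(v(j, 176/3) - 9081)*(38892 + 49821) = ((1/116424)*(3283 - 106920*(-152))/(-152) - 9081)*(38892 + 49821) = ((1/116424)*(-1/152)*(3283 + 16251840) - 9081)*88713 = ((1/116424)*(-1/152)*16255123 - 9081)*88713 = (-16255123/17696448 - 9081)*88713 = -160717699411/17696448*88713 = -1584194363094227/1966272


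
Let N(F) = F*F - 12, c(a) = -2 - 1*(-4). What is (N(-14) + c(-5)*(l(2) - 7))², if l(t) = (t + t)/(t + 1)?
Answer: 268324/9 ≈ 29814.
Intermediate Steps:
l(t) = 2*t/(1 + t) (l(t) = (2*t)/(1 + t) = 2*t/(1 + t))
c(a) = 2 (c(a) = -2 + 4 = 2)
N(F) = -12 + F² (N(F) = F² - 12 = -12 + F²)
(N(-14) + c(-5)*(l(2) - 7))² = ((-12 + (-14)²) + 2*(2*2/(1 + 2) - 7))² = ((-12 + 196) + 2*(2*2/3 - 7))² = (184 + 2*(2*2*(⅓) - 7))² = (184 + 2*(4/3 - 7))² = (184 + 2*(-17/3))² = (184 - 34/3)² = (518/3)² = 268324/9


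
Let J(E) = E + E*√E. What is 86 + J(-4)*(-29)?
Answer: 202 + 232*I ≈ 202.0 + 232.0*I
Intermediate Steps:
J(E) = E + E^(3/2)
86 + J(-4)*(-29) = 86 + (-4 + (-4)^(3/2))*(-29) = 86 + (-4 - 8*I)*(-29) = 86 + (116 + 232*I) = 202 + 232*I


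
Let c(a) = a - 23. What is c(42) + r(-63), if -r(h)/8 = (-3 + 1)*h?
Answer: -989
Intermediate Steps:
c(a) = -23 + a
r(h) = 16*h (r(h) = -8*(-3 + 1)*h = -(-16)*h = 16*h)
c(42) + r(-63) = (-23 + 42) + 16*(-63) = 19 - 1008 = -989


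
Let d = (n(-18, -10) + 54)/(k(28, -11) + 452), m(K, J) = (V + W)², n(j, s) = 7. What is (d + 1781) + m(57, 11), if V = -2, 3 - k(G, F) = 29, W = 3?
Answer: 759193/426 ≈ 1782.1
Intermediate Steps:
k(G, F) = -26 (k(G, F) = 3 - 1*29 = 3 - 29 = -26)
m(K, J) = 1 (m(K, J) = (-2 + 3)² = 1² = 1)
d = 61/426 (d = (7 + 54)/(-26 + 452) = 61/426 ≈ 0.14319)
(d + 1781) + m(57, 11) = (61/426 + 1781) + 1 = 758767/426 + 1 = 759193/426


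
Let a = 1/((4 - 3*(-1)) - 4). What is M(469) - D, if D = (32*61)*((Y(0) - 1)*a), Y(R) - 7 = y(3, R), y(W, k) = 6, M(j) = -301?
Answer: -8109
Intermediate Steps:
Y(R) = 13 (Y(R) = 7 + 6 = 13)
a = ⅓ (a = 1/((4 + 3) - 4) = 1/(7 - 4) = 1/3 = ⅓ ≈ 0.33333)
D = 7808 (D = (32*61)*((13 - 1)*(⅓)) = 1952*(12*(⅓)) = 1952*4 = 7808)
M(469) - D = -301 - 1*7808 = -301 - 7808 = -8109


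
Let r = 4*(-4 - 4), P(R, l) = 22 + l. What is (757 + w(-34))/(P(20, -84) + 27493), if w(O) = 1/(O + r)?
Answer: 49961/1810446 ≈ 0.027596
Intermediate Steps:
r = -32 (r = 4*(-8) = -32)
w(O) = 1/(-32 + O) (w(O) = 1/(O - 32) = 1/(-32 + O))
(757 + w(-34))/(P(20, -84) + 27493) = (757 + 1/(-32 - 34))/((22 - 84) + 27493) = (757 + 1/(-66))/(-62 + 27493) = (757 - 1/66)/27431 = (49961/66)*(1/27431) = 49961/1810446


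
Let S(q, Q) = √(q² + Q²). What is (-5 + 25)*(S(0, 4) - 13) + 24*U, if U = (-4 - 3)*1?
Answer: -348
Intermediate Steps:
S(q, Q) = √(Q² + q²)
U = -7 (U = -7*1 = -7)
(-5 + 25)*(S(0, 4) - 13) + 24*U = (-5 + 25)*(√(4² + 0²) - 13) + 24*(-7) = 20*(√(16 + 0) - 13) - 168 = 20*(√16 - 13) - 168 = 20*(4 - 13) - 168 = 20*(-9) - 168 = -180 - 168 = -348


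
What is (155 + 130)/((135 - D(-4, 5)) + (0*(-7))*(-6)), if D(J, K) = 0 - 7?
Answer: 285/142 ≈ 2.0070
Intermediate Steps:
D(J, K) = -7
(155 + 130)/((135 - D(-4, 5)) + (0*(-7))*(-6)) = (155 + 130)/((135 - 1*(-7)) + (0*(-7))*(-6)) = 285/((135 + 7) + 0*(-6)) = 285/(142 + 0) = 285/142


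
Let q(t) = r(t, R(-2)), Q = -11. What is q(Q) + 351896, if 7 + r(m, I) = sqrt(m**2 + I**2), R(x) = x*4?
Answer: 351889 + sqrt(185) ≈ 3.5190e+5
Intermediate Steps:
R(x) = 4*x
r(m, I) = -7 + sqrt(I**2 + m**2) (r(m, I) = -7 + sqrt(m**2 + I**2) = -7 + sqrt(I**2 + m**2))
q(t) = -7 + sqrt(64 + t**2) (q(t) = -7 + sqrt((4*(-2))**2 + t**2) = -7 + sqrt((-8)**2 + t**2) = -7 + sqrt(64 + t**2))
q(Q) + 351896 = (-7 + sqrt(64 + (-11)**2)) + 351896 = (-7 + sqrt(64 + 121)) + 351896 = (-7 + sqrt(185)) + 351896 = 351889 + sqrt(185)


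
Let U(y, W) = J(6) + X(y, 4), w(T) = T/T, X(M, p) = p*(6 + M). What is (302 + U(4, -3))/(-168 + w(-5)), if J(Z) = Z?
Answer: -348/167 ≈ -2.0838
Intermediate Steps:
w(T) = 1
U(y, W) = 30 + 4*y (U(y, W) = 6 + 4*(6 + y) = 6 + (24 + 4*y) = 30 + 4*y)
(302 + U(4, -3))/(-168 + w(-5)) = (302 + (30 + 4*4))/(-168 + 1) = (302 + (30 + 16))/(-167) = (302 + 46)*(-1/167) = 348*(-1/167) = -348/167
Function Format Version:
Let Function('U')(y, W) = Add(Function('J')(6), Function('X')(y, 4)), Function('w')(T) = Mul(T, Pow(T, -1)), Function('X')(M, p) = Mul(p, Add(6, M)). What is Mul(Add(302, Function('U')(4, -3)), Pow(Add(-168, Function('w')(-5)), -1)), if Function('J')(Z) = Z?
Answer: Rational(-348, 167) ≈ -2.0838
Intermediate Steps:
Function('w')(T) = 1
Function('U')(y, W) = Add(30, Mul(4, y)) (Function('U')(y, W) = Add(6, Mul(4, Add(6, y))) = Add(6, Add(24, Mul(4, y))) = Add(30, Mul(4, y)))
Mul(Add(302, Function('U')(4, -3)), Pow(Add(-168, Function('w')(-5)), -1)) = Mul(Add(302, Add(30, Mul(4, 4))), Pow(Add(-168, 1), -1)) = Mul(Add(302, Add(30, 16)), Pow(-167, -1)) = Mul(Add(302, 46), Rational(-1, 167)) = Mul(348, Rational(-1, 167)) = Rational(-348, 167)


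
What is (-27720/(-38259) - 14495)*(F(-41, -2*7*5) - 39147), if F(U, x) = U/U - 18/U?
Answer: 98890368139720/174291 ≈ 5.6739e+8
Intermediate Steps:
F(U, x) = 1 - 18/U
(-27720/(-38259) - 14495)*(F(-41, -2*7*5) - 39147) = (-27720/(-38259) - 14495)*((-18 - 41)/(-41) - 39147) = (-27720*(-1/38259) - 14495)*(-1/41*(-59) - 39147) = (3080/4251 - 14495)*(59/41 - 39147) = -61615165/4251*(-1604968/41) = 98890368139720/174291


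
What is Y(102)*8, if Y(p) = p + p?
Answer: 1632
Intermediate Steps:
Y(p) = 2*p
Y(102)*8 = (2*102)*8 = 204*8 = 1632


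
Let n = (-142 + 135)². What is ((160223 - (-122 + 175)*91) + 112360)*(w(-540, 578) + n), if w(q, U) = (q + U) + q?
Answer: -121295280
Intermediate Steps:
w(q, U) = U + 2*q (w(q, U) = (U + q) + q = U + 2*q)
n = 49 (n = (-7)² = 49)
((160223 - (-122 + 175)*91) + 112360)*(w(-540, 578) + n) = ((160223 - (-122 + 175)*91) + 112360)*((578 + 2*(-540)) + 49) = ((160223 - 53*91) + 112360)*((578 - 1080) + 49) = ((160223 - 1*4823) + 112360)*(-502 + 49) = ((160223 - 4823) + 112360)*(-453) = (155400 + 112360)*(-453) = 267760*(-453) = -121295280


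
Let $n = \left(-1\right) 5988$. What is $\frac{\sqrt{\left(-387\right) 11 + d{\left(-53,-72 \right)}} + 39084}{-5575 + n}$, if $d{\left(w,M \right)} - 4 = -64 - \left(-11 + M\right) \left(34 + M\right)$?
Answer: $- \frac{39084}{11563} - \frac{i \sqrt{7471}}{11563} \approx -3.3801 - 0.0074751 i$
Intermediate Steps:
$d{\left(w,M \right)} = -60 - \left(-11 + M\right) \left(34 + M\right)$ ($d{\left(w,M \right)} = 4 - \left(64 + \left(-11 + M\right) \left(34 + M\right)\right) = -60 - \left(-11 + M\right) \left(34 + M\right)$)
$n = -5988$
$\frac{\sqrt{\left(-387\right) 11 + d{\left(-53,-72 \right)}} + 39084}{-5575 + n} = \frac{\sqrt{\left(-387\right) 11 - 3214} + 39084}{-5575 - 5988} = \frac{\sqrt{-4257 + \left(314 - 5184 + 1656\right)} + 39084}{-11563} = \left(\sqrt{-4257 + \left(314 - 5184 + 1656\right)} + 39084\right) \left(- \frac{1}{11563}\right) = \left(\sqrt{-4257 - 3214} + 39084\right) \left(- \frac{1}{11563}\right) = \left(\sqrt{-7471} + 39084\right) \left(- \frac{1}{11563}\right) = \left(i \sqrt{7471} + 39084\right) \left(- \frac{1}{11563}\right) = \left(39084 + i \sqrt{7471}\right) \left(- \frac{1}{11563}\right) = - \frac{39084}{11563} - \frac{i \sqrt{7471}}{11563}$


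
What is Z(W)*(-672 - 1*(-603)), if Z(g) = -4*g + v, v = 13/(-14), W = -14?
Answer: -53199/14 ≈ -3799.9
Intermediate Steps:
v = -13/14 (v = 13*(-1/14) = -13/14 ≈ -0.92857)
Z(g) = -13/14 - 4*g (Z(g) = -4*g - 13/14 = -13/14 - 4*g)
Z(W)*(-672 - 1*(-603)) = (-13/14 - 4*(-14))*(-672 - 1*(-603)) = (-13/14 + 56)*(-672 + 603) = (771/14)*(-69) = -53199/14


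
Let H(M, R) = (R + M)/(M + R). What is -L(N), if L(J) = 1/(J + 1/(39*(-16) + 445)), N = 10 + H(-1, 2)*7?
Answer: -179/3042 ≈ -0.058843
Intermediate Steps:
H(M, R) = 1 (H(M, R) = (M + R)/(M + R) = 1)
N = 17 (N = 10 + 1*7 = 10 + 7 = 17)
L(J) = 1/(-1/179 + J) (L(J) = 1/(J + 1/(-624 + 445)) = 1/(J + 1/(-179)) = 1/(J - 1/179) = 1/(-1/179 + J))
-L(N) = -179/(-1 + 179*17) = -179/(-1 + 3043) = -179/3042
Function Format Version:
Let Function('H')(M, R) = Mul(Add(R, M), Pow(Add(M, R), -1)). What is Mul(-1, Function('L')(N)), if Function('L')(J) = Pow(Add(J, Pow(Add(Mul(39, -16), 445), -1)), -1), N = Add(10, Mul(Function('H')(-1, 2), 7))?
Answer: Rational(-179, 3042) ≈ -0.058843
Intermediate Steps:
Function('H')(M, R) = 1 (Function('H')(M, R) = Mul(Add(M, R), Pow(Add(M, R), -1)) = 1)
N = 17 (N = Add(10, Mul(1, 7)) = Add(10, 7) = 17)
Function('L')(J) = Pow(Add(Rational(-1, 179), J), -1) (Function('L')(J) = Pow(Add(J, Pow(Add(-624, 445), -1)), -1) = Pow(Add(J, Pow(-179, -1)), -1) = Pow(Add(J, Rational(-1, 179)), -1) = Pow(Add(Rational(-1, 179), J), -1))
Mul(-1, Function('L')(N)) = Mul(-1, Mul(179, Pow(Add(-1, Mul(179, 17)), -1))) = Mul(-1, Mul(179, Pow(Add(-1, 3043), -1))) = Mul(-1, Mul(179, Pow(3042, -1))) = Mul(-1, Mul(179, Rational(1, 3042))) = Mul(-1, Rational(179, 3042)) = Rational(-179, 3042)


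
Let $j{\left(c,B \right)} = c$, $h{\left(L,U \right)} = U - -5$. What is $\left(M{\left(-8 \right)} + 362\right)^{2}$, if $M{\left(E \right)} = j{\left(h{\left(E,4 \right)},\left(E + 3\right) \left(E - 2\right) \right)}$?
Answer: $137641$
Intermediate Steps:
$h{\left(L,U \right)} = 5 + U$ ($h{\left(L,U \right)} = U + 5 = 5 + U$)
$M{\left(E \right)} = 9$ ($M{\left(E \right)} = 5 + 4 = 9$)
$\left(M{\left(-8 \right)} + 362\right)^{2} = \left(9 + 362\right)^{2} = 371^{2} = 137641$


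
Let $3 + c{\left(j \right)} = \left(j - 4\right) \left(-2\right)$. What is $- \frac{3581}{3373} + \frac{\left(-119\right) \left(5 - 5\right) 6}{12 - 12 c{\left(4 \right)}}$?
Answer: $- \frac{3581}{3373} \approx -1.0617$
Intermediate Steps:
$c{\left(j \right)} = 5 - 2 j$ ($c{\left(j \right)} = -3 + \left(j - 4\right) \left(-2\right) = -3 + \left(-4 + j\right) \left(-2\right) = -3 - \left(-8 + 2 j\right) = 5 - 2 j$)
$- \frac{3581}{3373} + \frac{\left(-119\right) \left(5 - 5\right) 6}{12 - 12 c{\left(4 \right)}} = - \frac{3581}{3373} + \frac{\left(-119\right) \left(5 - 5\right) 6}{12 - 12 \left(5 - 8\right)} = \left(-3581\right) \frac{1}{3373} + \frac{\left(-119\right) 0 \cdot 6}{12 - 12 \left(5 - 8\right)} = - \frac{3581}{3373} + \frac{\left(-119\right) 0}{12 - -36} = - \frac{3581}{3373} + \frac{0}{12 + 36} = - \frac{3581}{3373} + \frac{0}{48} = - \frac{3581}{3373} + 0 \cdot \frac{1}{48} = - \frac{3581}{3373} + 0 = - \frac{3581}{3373}$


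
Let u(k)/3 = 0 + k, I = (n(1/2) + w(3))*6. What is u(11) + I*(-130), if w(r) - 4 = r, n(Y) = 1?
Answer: -6207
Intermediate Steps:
w(r) = 4 + r
I = 48 (I = (1 + (4 + 3))*6 = (1 + 7)*6 = 8*6 = 48)
u(k) = 3*k (u(k) = 3*(0 + k) = 3*k)
u(11) + I*(-130) = 3*11 + 48*(-130) = 33 - 6240 = -6207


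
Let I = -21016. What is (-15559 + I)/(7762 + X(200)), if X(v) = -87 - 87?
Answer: -5225/1084 ≈ -4.8201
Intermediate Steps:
X(v) = -174
(-15559 + I)/(7762 + X(200)) = (-15559 - 21016)/(7762 - 174) = -36575/7588 = -36575*1/7588 = -5225/1084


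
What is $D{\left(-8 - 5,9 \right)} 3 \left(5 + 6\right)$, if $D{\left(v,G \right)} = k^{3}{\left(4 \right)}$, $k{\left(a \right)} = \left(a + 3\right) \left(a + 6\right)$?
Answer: $11319000$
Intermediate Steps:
$k{\left(a \right)} = \left(3 + a\right) \left(6 + a\right)$
$D{\left(v,G \right)} = 343000$ ($D{\left(v,G \right)} = \left(18 + 4^{2} + 9 \cdot 4\right)^{3} = \left(18 + 16 + 36\right)^{3} = 70^{3} = 343000$)
$D{\left(-8 - 5,9 \right)} 3 \left(5 + 6\right) = 343000 \cdot 3 \left(5 + 6\right) = 343000 \cdot 3 \cdot 11 = 343000 \cdot 33 = 11319000$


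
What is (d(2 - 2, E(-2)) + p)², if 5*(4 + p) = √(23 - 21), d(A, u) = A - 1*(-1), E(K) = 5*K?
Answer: (15 - √2)²/25 ≈ 7.3829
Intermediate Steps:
d(A, u) = 1 + A (d(A, u) = A + 1 = 1 + A)
p = -4 + √2/5 (p = -4 + √(23 - 21)/5 = -4 + √2/5 ≈ -3.7172)
(d(2 - 2, E(-2)) + p)² = ((1 + (2 - 2)) + (-4 + √2/5))² = ((1 + 0) + (-4 + √2/5))² = (1 + (-4 + √2/5))² = (-3 + √2/5)²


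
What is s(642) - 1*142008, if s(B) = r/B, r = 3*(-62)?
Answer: -15194887/107 ≈ -1.4201e+5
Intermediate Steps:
r = -186
s(B) = -186/B
s(642) - 1*142008 = -186/642 - 1*142008 = -186*1/642 - 142008 = -31/107 - 142008 = -15194887/107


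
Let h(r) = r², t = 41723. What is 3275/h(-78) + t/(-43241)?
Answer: -10202587/23916204 ≈ -0.42660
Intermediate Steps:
3275/h(-78) + t/(-43241) = 3275/((-78)²) + 41723/(-43241) = 3275/6084 + 41723*(-1/43241) = 3275*(1/6084) - 3793/3931 = 3275/6084 - 3793/3931 = -10202587/23916204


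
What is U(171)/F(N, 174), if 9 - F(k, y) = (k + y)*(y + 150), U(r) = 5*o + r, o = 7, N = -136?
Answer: -206/12303 ≈ -0.016744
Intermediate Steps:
U(r) = 35 + r (U(r) = 5*7 + r = 35 + r)
F(k, y) = 9 - (150 + y)*(k + y) (F(k, y) = 9 - (k + y)*(y + 150) = 9 - (k + y)*(150 + y) = 9 - (150 + y)*(k + y))
U(171)/F(N, 174) = (35 + 171)/(9 - 1*174**2 - 150*(-136) - 150*174 - 1*(-136)*174) = 206/(9 - 1*30276 + 20400 - 26100 + 23664) = 206/(9 - 30276 + 20400 - 26100 + 23664) = 206/(-12303) = 206*(-1/12303) = -206/12303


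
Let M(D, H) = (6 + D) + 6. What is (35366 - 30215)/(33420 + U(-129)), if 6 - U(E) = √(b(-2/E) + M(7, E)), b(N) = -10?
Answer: 1717/11141 ≈ 0.15412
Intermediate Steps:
M(D, H) = 12 + D
U(E) = 3 (U(E) = 6 - √(-10 + (12 + 7)) = 6 - √(-10 + 19) = 6 - √9 = 6 - 1*3 = 6 - 3 = 3)
(35366 - 30215)/(33420 + U(-129)) = (35366 - 30215)/(33420 + 3) = 5151/33423 = 5151*(1/33423) = 1717/11141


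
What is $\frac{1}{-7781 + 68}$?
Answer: $- \frac{1}{7713} \approx -0.00012965$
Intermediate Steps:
$\frac{1}{-7781 + 68} = \frac{1}{-7713} = - \frac{1}{7713}$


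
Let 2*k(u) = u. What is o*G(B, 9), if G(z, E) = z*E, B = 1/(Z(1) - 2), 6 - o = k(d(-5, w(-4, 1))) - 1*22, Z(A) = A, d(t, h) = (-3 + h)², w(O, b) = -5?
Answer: 36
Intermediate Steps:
k(u) = u/2
o = -4 (o = 6 - ((-3 - 5)²/2 - 1*22) = 6 - ((½)*(-8)² - 22) = 6 - ((½)*64 - 22) = 6 - (32 - 22) = 6 - 1*10 = 6 - 10 = -4)
B = -1 (B = 1/(1 - 2) = 1/(-1) = -1)
G(z, E) = E*z
o*G(B, 9) = -36*(-1) = -4*(-9) = 36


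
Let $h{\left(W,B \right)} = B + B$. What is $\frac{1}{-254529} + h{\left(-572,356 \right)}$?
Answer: $\frac{181224647}{254529} \approx 712.0$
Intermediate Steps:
$h{\left(W,B \right)} = 2 B$
$\frac{1}{-254529} + h{\left(-572,356 \right)} = \frac{1}{-254529} + 2 \cdot 356 = - \frac{1}{254529} + 712 = \frac{181224647}{254529}$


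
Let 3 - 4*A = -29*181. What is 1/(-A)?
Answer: -1/1313 ≈ -0.00076161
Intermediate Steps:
A = 1313 (A = 3/4 - (-29)*181/4 = 3/4 - 1/4*(-5249) = 3/4 + 5249/4 = 1313)
1/(-A) = 1/(-1*1313) = 1/(-1313) = -1/1313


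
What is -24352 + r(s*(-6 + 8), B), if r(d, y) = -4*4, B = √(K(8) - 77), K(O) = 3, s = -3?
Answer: -24368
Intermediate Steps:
B = I*√74 (B = √(3 - 77) = √(-74) = I*√74 ≈ 8.6023*I)
r(d, y) = -16
-24352 + r(s*(-6 + 8), B) = -24352 - 16 = -24368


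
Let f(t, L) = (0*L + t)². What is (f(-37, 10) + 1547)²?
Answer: 8503056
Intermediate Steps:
f(t, L) = t² (f(t, L) = (0 + t)² = t²)
(f(-37, 10) + 1547)² = ((-37)² + 1547)² = (1369 + 1547)² = 2916² = 8503056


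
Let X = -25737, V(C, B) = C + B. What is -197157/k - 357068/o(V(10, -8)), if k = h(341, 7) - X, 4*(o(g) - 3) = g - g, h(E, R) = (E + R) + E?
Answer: -9436470439/79278 ≈ -1.1903e+5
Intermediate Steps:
V(C, B) = B + C
h(E, R) = R + 2*E
o(g) = 3 (o(g) = 3 + (g - g)/4 = 3 + (¼)*0 = 3 + 0 = 3)
k = 26426 (k = (7 + 2*341) - 1*(-25737) = (7 + 682) + 25737 = 689 + 25737 = 26426)
-197157/k - 357068/o(V(10, -8)) = -197157/26426 - 357068/3 = -9436470439/79278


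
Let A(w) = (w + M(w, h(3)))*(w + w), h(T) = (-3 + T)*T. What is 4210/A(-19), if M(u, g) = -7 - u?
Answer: 2105/133 ≈ 15.827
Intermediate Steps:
h(T) = T*(-3 + T)
A(w) = -14*w (A(w) = (w + (-7 - w))*(w + w) = -14*w)
4210/A(-19) = 4210/((-14*(-19))) = 4210/266 = 4210*(1/266) = 2105/133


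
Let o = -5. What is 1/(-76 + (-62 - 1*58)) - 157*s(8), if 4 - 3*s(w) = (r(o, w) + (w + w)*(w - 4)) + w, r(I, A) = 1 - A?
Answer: 1877089/588 ≈ 3192.3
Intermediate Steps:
s(w) = 1 - 2*w*(-4 + w)/3 (s(w) = 4/3 - (((1 - w) + (w + w)*(w - 4)) + w)/3 = 4/3 - (((1 - w) + (2*w)*(-4 + w)) + w)/3 = 4/3 - (((1 - w) + 2*w*(-4 + w)) + w)/3 = 4/3 - ((1 - w + 2*w*(-4 + w)) + w)/3 = 4/3 - (1 + 2*w*(-4 + w))/3 = 4/3 + (-1/3 - 2*w*(-4 + w)/3) = 1 - 2*w*(-4 + w)/3)
1/(-76 + (-62 - 1*58)) - 157*s(8) = 1/(-76 + (-62 - 1*58)) - 157*(1 - 2/3*8**2 + (8/3)*8) = 1/(-76 + (-62 - 58)) - 157*(1 - 2/3*64 + 64/3) = 1/(-76 - 120) - 157*(1 - 128/3 + 64/3) = 1/(-196) - 157*(-61/3) = -1/196 + 9577/3 = 1877089/588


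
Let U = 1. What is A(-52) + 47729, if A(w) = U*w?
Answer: 47677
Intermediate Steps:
A(w) = w (A(w) = 1*w = w)
A(-52) + 47729 = -52 + 47729 = 47677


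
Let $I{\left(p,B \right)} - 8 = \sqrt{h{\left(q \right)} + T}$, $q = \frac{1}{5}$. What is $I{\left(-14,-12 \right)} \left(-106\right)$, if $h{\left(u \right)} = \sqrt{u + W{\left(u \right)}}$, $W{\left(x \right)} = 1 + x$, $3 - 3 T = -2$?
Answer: $-848 - \frac{106 \sqrt{375 + 45 \sqrt{35}}}{15} \approx -1026.9$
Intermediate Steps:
$T = \frac{5}{3}$ ($T = 1 - - \frac{2}{3} = 1 + \frac{2}{3} = \frac{5}{3} \approx 1.6667$)
$q = \frac{1}{5} \approx 0.2$
$h{\left(u \right)} = \sqrt{1 + 2 u}$ ($h{\left(u \right)} = \sqrt{u + \left(1 + u\right)} = \sqrt{1 + 2 u}$)
$I{\left(p,B \right)} = 8 + \sqrt{\frac{5}{3} + \frac{\sqrt{35}}{5}}$ ($I{\left(p,B \right)} = 8 + \sqrt{\sqrt{1 + 2 \cdot \frac{1}{5}} + \frac{5}{3}} = 8 + \sqrt{\sqrt{1 + \frac{2}{5}} + \frac{5}{3}} = 8 + \sqrt{\sqrt{\frac{7}{5}} + \frac{5}{3}} = 8 + \sqrt{\frac{\sqrt{35}}{5} + \frac{5}{3}} = 8 + \sqrt{\frac{5}{3} + \frac{\sqrt{35}}{5}}$)
$I{\left(-14,-12 \right)} \left(-106\right) = \left(8 + \frac{\sqrt{375 + 45 \sqrt{35}}}{15}\right) \left(-106\right) = -848 - \frac{106 \sqrt{375 + 45 \sqrt{35}}}{15}$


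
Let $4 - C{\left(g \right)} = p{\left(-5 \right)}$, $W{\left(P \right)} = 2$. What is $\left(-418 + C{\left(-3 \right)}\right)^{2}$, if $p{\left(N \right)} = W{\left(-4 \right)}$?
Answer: $173056$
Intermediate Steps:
$p{\left(N \right)} = 2$
$C{\left(g \right)} = 2$ ($C{\left(g \right)} = 4 - 2 = 2$)
$\left(-418 + C{\left(-3 \right)}\right)^{2} = \left(-418 + 2\right)^{2} = \left(-416\right)^{2} = 173056$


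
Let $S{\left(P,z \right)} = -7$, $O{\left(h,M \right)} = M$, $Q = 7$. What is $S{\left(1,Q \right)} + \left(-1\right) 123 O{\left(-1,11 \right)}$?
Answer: $-1360$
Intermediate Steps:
$S{\left(1,Q \right)} + \left(-1\right) 123 O{\left(-1,11 \right)} = -7 + \left(-1\right) 123 \cdot 11 = -7 - 1353 = -1360$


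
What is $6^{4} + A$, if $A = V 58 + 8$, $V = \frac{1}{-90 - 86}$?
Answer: $\frac{114723}{88} \approx 1303.7$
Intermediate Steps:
$V = - \frac{1}{176}$ ($V = \frac{1}{-176} = - \frac{1}{176} \approx -0.0056818$)
$A = \frac{675}{88}$ ($A = \left(- \frac{1}{176}\right) 58 + 8 = - \frac{29}{88} + 8 = \frac{675}{88} \approx 7.6705$)
$6^{4} + A = 6^{4} + \frac{675}{88} = 1296 + \frac{675}{88} = \frac{114723}{88}$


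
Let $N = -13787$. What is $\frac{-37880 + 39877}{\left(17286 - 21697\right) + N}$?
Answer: $- \frac{1997}{18198} \approx -0.10974$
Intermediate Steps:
$\frac{-37880 + 39877}{\left(17286 - 21697\right) + N} = \frac{-37880 + 39877}{\left(17286 - 21697\right) - 13787} = \frac{1997}{-4411 - 13787} = \frac{1997}{-18198} = 1997 \left(- \frac{1}{18198}\right) = - \frac{1997}{18198}$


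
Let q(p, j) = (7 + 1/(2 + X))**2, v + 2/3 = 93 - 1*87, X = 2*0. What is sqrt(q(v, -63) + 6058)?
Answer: sqrt(24457)/2 ≈ 78.194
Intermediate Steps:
X = 0
v = 16/3 (v = -2/3 + (93 - 1*87) = -2/3 + (93 - 87) = -2/3 + 6 = 16/3 ≈ 5.3333)
q(p, j) = 225/4 (q(p, j) = (7 + 1/(2 + 0))**2 = (7 + 1/2)**2 = (15/2)**2 = 225/4)
sqrt(q(v, -63) + 6058) = sqrt(225/4 + 6058) = sqrt(24457/4) = sqrt(24457)/2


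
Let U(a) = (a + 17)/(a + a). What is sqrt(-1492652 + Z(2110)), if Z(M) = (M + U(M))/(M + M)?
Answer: I*sqrt(26581734970473)/4220 ≈ 1221.7*I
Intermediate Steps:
U(a) = (17 + a)/(2*a) (U(a) = (17 + a)/((2*a)) = (17 + a)*(1/(2*a)) = (17 + a)/(2*a))
Z(M) = (M + (17 + M)/(2*M))/(2*M) (Z(M) = (M + (17 + M)/(2*M))/(M + M) = (M + (17 + M)/(2*M))/((2*M)) = (M + (17 + M)/(2*M))*(1/(2*M)) = (M + (17 + M)/(2*M))/(2*M))
sqrt(-1492652 + Z(2110)) = sqrt(-1492652 + (1/4)*(17 + 2110 + 2*2110**2)/2110**2) = sqrt(-1492652 + (1/4)*(1/4452100)*(17 + 2110 + 2*4452100)) = sqrt(-1492652 + (1/4)*(1/4452100)*(17 + 2110 + 8904200)) = sqrt(-1492652 + (1/4)*(1/4452100)*8906327) = sqrt(-1492652 + 8906327/17808400) = sqrt(-26581734970473/17808400) = I*sqrt(26581734970473)/4220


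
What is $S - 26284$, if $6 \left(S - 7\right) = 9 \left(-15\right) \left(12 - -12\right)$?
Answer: $-26817$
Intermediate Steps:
$S = -533$ ($S = 7 + \frac{9 \left(-15\right) \left(12 - -12\right)}{6} = 7 + \frac{\left(-135\right) \left(12 + 12\right)}{6} = 7 + \frac{\left(-135\right) 24}{6} = 7 + \frac{1}{6} \left(-3240\right) = 7 - 540 = -533$)
$S - 26284 = -533 - 26284 = -26817$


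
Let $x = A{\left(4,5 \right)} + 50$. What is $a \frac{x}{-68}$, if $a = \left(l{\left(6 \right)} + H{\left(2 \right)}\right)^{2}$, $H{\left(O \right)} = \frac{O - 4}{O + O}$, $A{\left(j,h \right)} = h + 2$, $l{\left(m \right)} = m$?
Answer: $- \frac{6897}{272} \approx -25.357$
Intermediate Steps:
$A{\left(j,h \right)} = 2 + h$
$H{\left(O \right)} = \frac{-4 + O}{2 O}$
$x = 57$ ($x = \left(2 + 5\right) + 50 = 7 + 50 = 57$)
$a = \frac{121}{4}$ ($a = \left(6 + \frac{-4 + 2}{2 \cdot 2}\right)^{2} = \left(6 + \frac{1}{2} \cdot \frac{1}{2} \left(-2\right)\right)^{2} = \left(6 - \frac{1}{2}\right)^{2} = \left(\frac{11}{2}\right)^{2} = \frac{121}{4} \approx 30.25$)
$a \frac{x}{-68} = \frac{121 \frac{57}{-68}}{4} = \frac{121 \cdot 57 \left(- \frac{1}{68}\right)}{4} = \frac{121}{4} \left(- \frac{57}{68}\right) = - \frac{6897}{272}$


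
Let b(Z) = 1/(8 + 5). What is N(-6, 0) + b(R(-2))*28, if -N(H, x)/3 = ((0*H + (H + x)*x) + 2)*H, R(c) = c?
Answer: 496/13 ≈ 38.154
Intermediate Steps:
b(Z) = 1/13
N(H, x) = -3*H*(2 + x*(H + x)) (N(H, x) = -3*((0*H + (H + x)*x) + 2)*H = -3*((0 + x*(H + x)) + 2)*H = -3*(x*(H + x) + 2)*H = -3*(2 + x*(H + x))*H = -3*H*(2 + x*(H + x)))
N(-6, 0) + b(R(-2))*28 = -3*(-6)*(2 + 0² - 6*0) + (1/13)*28 = -3*(-6)*(2 + 0 + 0) + 28/13 = -3*(-6)*2 + 28/13 = 36 + 28/13 = 496/13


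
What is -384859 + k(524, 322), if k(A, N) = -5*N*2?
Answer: -388079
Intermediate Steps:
k(A, N) = -10*N
-384859 + k(524, 322) = -384859 - 10*322 = -384859 - 3220 = -388079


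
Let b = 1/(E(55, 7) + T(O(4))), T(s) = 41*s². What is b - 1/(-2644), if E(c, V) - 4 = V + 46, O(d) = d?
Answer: 3357/1885172 ≈ 0.0017807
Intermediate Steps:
E(c, V) = 50 + V (E(c, V) = 4 + (V + 46) = 4 + (46 + V) = 50 + V)
b = 1/713 (b = 1/((50 + 7) + 41*4²) = 1/(57 + 41*16) = 1/(57 + 656) = 1/713 ≈ 0.0014025)
b - 1/(-2644) = 1/713 - 1/(-2644) = 1/713 - 1*(-1/2644) = 1/713 + 1/2644 = 3357/1885172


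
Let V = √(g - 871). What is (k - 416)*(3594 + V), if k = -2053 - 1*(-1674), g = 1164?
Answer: -2857230 - 795*√293 ≈ -2.8708e+6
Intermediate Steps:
k = -379 (k = -2053 + 1674 = -379)
V = √293 (V = √(1164 - 871) = √293 ≈ 17.117)
(k - 416)*(3594 + V) = (-379 - 416)*(3594 + √293) = -795*(3594 + √293) = -2857230 - 795*√293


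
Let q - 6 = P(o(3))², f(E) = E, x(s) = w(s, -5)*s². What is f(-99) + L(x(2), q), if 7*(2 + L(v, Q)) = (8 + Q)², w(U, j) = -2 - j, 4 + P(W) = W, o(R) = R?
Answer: -482/7 ≈ -68.857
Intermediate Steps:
P(W) = -4 + W
x(s) = 3*s² (x(s) = (-2 - 1*(-5))*s² = (-2 + 5)*s² = 3*s²)
q = 7 (q = 6 + (-4 + 3)² = 6 + (-1)² = 6 + 1 = 7)
L(v, Q) = -2 + (8 + Q)²/7
f(-99) + L(x(2), q) = -99 + (-2 + (8 + 7)²/7) = -99 + (-2 + (⅐)*15²) = -99 + (-2 + (⅐)*225) = -99 + (-2 + 225/7) = -99 + 211/7 = -482/7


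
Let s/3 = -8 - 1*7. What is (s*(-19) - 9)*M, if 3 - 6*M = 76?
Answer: -10293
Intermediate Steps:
M = -73/6 (M = ½ - ⅙*76 = ½ - 38/3 = -73/6 ≈ -12.167)
s = -45 (s = 3*(-8 - 1*7) = 3*(-8 - 7) = 3*(-15) = -45)
(s*(-19) - 9)*M = (-45*(-19) - 9)*(-73/6) = (855 - 9)*(-73/6) = 846*(-73/6) = -10293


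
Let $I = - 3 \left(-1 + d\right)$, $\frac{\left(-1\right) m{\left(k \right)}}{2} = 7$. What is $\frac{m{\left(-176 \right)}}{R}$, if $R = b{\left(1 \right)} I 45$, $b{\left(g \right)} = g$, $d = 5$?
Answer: $\frac{7}{270} \approx 0.025926$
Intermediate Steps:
$m{\left(k \right)} = -14$ ($m{\left(k \right)} = \left(-2\right) 7 = -14$)
$I = -12$ ($I = - 3 \left(-1 + 5\right) = \left(-3\right) 4 = -12$)
$R = -540$ ($R = 1 \left(-12\right) 45 = \left(-12\right) 45 = -540$)
$\frac{m{\left(-176 \right)}}{R} = - \frac{14}{-540} = \left(-14\right) \left(- \frac{1}{540}\right) = \frac{7}{270}$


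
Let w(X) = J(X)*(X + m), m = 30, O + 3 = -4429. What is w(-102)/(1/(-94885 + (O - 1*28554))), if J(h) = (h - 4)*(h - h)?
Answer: 0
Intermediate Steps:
O = -4432 (O = -3 - 4429 = -4432)
J(h) = 0 (J(h) = (-4 + h)*0 = 0)
w(X) = 0 (w(X) = 0*(X + 30) = 0*(30 + X) = 0)
w(-102)/(1/(-94885 + (O - 1*28554))) = 0/(1/(-94885 + (-4432 - 1*28554))) = 0/(1/(-94885 + (-4432 - 28554))) = 0/(1/(-94885 - 32986)) = 0/(1/(-127871)) = 0/(-1/127871) = 0*(-127871) = 0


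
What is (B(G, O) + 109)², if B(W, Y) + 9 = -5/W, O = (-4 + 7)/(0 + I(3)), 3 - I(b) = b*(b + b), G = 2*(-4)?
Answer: 648025/64 ≈ 10125.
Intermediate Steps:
G = -8
I(b) = 3 - 2*b² (I(b) = 3 - b*(b + b) = 3 - b*2*b = 3 - 2*b²)
O = -⅕ (O = (-4 + 7)/(0 + (3 - 2*3²)) = 3/(0 + (3 - 2*9)) = 3/(0 + (3 - 18)) = 3/(0 - 15) = 3/(-15) = 3*(-1/15) = -⅕ ≈ -0.20000)
B(W, Y) = -9 - 5/W
(B(G, O) + 109)² = ((-9 - 5/(-8)) + 109)² = ((-9 - 5*(-⅛)) + 109)² = ((-9 + 5/8) + 109)² = (-67/8 + 109)² = (805/8)² = 648025/64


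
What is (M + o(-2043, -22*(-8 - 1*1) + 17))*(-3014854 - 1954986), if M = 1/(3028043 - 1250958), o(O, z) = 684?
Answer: -1208194087317488/355417 ≈ -3.3994e+9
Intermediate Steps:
M = 1/1777085 ≈ 5.6272e-7
(M + o(-2043, -22*(-8 - 1*1) + 17))*(-3014854 - 1954986) = (1/1777085 + 684)*(-3014854 - 1954986) = (1215526141/1777085)*(-4969840) = -1208194087317488/355417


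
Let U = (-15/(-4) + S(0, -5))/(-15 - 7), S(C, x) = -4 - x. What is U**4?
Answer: 130321/59969536 ≈ 0.0021731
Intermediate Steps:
U = -19/88 (U = (-15/(-4) + (-4 - 1*(-5)))/(-15 - 7) = (-15*(-1/4) + (-4 + 5))/(-22) = (15/4 + 1)*(-1/22) = (19/4)*(-1/22) = -19/88 ≈ -0.21591)
U**4 = (-19/88)**4 = 130321/59969536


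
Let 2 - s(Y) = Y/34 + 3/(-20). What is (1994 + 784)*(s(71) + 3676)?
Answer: 1736056929/170 ≈ 1.0212e+7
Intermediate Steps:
s(Y) = 43/20 - Y/34 (s(Y) = 2 - (Y/34 + 3/(-20)) = 2 - (Y*(1/34) + 3*(-1/20)) = 2 - (Y/34 - 3/20) = 2 - (-3/20 + Y/34) = 2 + (3/20 - Y/34) = 43/20 - Y/34)
(1994 + 784)*(s(71) + 3676) = (1994 + 784)*((43/20 - 1/34*71) + 3676) = 2778*((43/20 - 71/34) + 3676) = 2778*(21/340 + 3676) = 2778*(1249861/340) = 1736056929/170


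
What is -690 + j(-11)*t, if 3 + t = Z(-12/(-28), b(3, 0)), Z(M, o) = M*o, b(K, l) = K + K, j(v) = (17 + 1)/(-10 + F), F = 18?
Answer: -19347/28 ≈ -690.96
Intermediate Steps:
j(v) = 9/4 (j(v) = (17 + 1)/(-10 + 18) = 18/8 = 18*(⅛) = 9/4)
b(K, l) = 2*K
t = -3/7 (t = -3 + (-12/(-28))*(2*3) = -3 - 12*(-1/28)*6 = -3 + (3/7)*6 = -3 + 18/7 = -3/7 ≈ -0.42857)
-690 + j(-11)*t = -690 + (9/4)*(-3/7) = -690 - 27/28 = -19347/28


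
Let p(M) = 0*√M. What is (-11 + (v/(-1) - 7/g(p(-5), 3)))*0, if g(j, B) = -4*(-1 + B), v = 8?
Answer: 0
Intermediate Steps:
p(M) = 0
g(j, B) = 4 - 4*B
(-11 + (v/(-1) - 7/g(p(-5), 3)))*0 = (-11 + (8/(-1) - 7/(4 - 4*3)))*0 = (-11 + (8*(-1) - 7/(4 - 12)))*0 = (-11 + (-8 - 7/(-8)))*0 = (-11 + (-8 - 7*(-⅛)))*0 = (-11 + (-8 + 7/8))*0 = (-11 - 57/8)*0 = -145/8*0 = 0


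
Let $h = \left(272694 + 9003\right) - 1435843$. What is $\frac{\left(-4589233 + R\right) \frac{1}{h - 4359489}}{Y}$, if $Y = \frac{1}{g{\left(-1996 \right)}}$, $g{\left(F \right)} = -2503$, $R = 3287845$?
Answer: $- \frac{3257374164}{5513635} \approx -590.79$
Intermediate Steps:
$h = -1154146$ ($h = 281697 - 1435843 = -1154146$)
$Y = - \frac{1}{2503}$ ($Y = \frac{1}{-2503} = - \frac{1}{2503} \approx -0.00039952$)
$\frac{\left(-4589233 + R\right) \frac{1}{h - 4359489}}{Y} = \frac{\left(-4589233 + 3287845\right) \frac{1}{-1154146 - 4359489}}{- \frac{1}{2503}} = - \frac{1301388}{-5513635} \left(-2503\right) = \left(-1301388\right) \left(- \frac{1}{5513635}\right) \left(-2503\right) = \frac{1301388}{5513635} \left(-2503\right) = - \frac{3257374164}{5513635}$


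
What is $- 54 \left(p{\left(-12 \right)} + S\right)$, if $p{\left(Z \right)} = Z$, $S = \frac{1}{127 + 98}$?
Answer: $\frac{16194}{25} \approx 647.76$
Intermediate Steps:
$S = \frac{1}{225} \approx 0.0044444$
$- 54 \left(p{\left(-12 \right)} + S\right) = - 54 \left(-12 + \frac{1}{225}\right) = \left(-54\right) \left(- \frac{2699}{225}\right) = \frac{16194}{25}$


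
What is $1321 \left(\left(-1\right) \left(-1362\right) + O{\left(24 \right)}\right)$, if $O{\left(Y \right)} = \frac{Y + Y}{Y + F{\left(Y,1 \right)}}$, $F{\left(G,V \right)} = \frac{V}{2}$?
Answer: $\frac{88287714}{49} \approx 1.8018 \cdot 10^{6}$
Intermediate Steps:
$F{\left(G,V \right)} = \frac{V}{2}$ ($F{\left(G,V \right)} = V \frac{1}{2} = \frac{V}{2}$)
$O{\left(Y \right)} = \frac{2 Y}{\frac{1}{2} + Y}$ ($O{\left(Y \right)} = \frac{Y + Y}{Y + \frac{1}{2} \cdot 1} = \frac{2 Y}{Y + \frac{1}{2}} = \frac{2 Y}{\frac{1}{2} + Y}$)
$1321 \left(\left(-1\right) \left(-1362\right) + O{\left(24 \right)}\right) = 1321 \left(\left(-1\right) \left(-1362\right) + 4 \cdot 24 \frac{1}{1 + 2 \cdot 24}\right) = 1321 \left(1362 + 4 \cdot 24 \frac{1}{1 + 48}\right) = 1321 \left(1362 + 4 \cdot 24 \cdot \frac{1}{49}\right) = 1321 \left(1362 + \frac{96}{49}\right) = 1321 \cdot \frac{66834}{49} = \frac{88287714}{49}$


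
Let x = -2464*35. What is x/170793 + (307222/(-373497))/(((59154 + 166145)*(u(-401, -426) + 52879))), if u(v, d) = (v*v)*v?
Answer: -11132242542275561849257/22046719625731486662039 ≈ -0.50494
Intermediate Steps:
u(v, d) = v**3 (u(v, d) = v**2*v = v**3)
x = -86240
x/170793 + (307222/(-373497))/(((59154 + 166145)*(u(-401, -426) + 52879))) = -86240/170793 + (307222/(-373497))/(((59154 + 166145)*((-401)**3 + 52879))) = -86240*1/170793 + (307222*(-1/373497))/((225299*(-64481201 + 52879))) = -12320/24399 - 307222/(373497*(225299*(-64428322))) = -12320/24399 - 307222/373497/(-14515636518278) = -12320/24399 - 307222/373497*(-1/14515636518278) = -12320/24399 + 153611/2710773346333639083 = -11132242542275561849257/22046719625731486662039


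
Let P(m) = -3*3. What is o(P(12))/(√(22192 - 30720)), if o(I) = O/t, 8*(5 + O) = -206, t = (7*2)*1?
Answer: 3*I*√533/2912 ≈ 0.023784*I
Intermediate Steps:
t = 14 (t = 14*1 = 14)
P(m) = -9
O = -123/4 (O = -5 + (⅛)*(-206) = -5 - 103/4 = -123/4 ≈ -30.750)
o(I) = -123/56 (o(I) = -123/4/14 = -123/4*1/14 = -123/56)
o(P(12))/(√(22192 - 30720)) = -123/(56*√(22192 - 30720)) = -123*(-I*√533/2132)/56 = -(-3)*I*√533/2912 = 3*I*√533/2912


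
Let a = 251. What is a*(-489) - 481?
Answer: -123220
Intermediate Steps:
a*(-489) - 481 = 251*(-489) - 481 = -122739 - 481 = -123220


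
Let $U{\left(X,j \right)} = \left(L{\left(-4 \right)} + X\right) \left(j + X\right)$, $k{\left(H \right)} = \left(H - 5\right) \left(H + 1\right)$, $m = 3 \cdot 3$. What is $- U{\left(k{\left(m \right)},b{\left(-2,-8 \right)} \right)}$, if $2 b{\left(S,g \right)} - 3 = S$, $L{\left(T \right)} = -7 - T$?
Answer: $- \frac{2997}{2} \approx -1498.5$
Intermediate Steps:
$b{\left(S,g \right)} = \frac{3}{2} + \frac{S}{2}$
$m = 9$
$k{\left(H \right)} = \left(1 + H\right) \left(-5 + H\right)$ ($k{\left(H \right)} = \left(-5 + H\right) \left(1 + H\right) = \left(1 + H\right) \left(-5 + H\right)$)
$U{\left(X,j \right)} = \left(-3 + X\right) \left(X + j\right)$ ($U{\left(X,j \right)} = \left(\left(-7 - -4\right) + X\right) \left(j + X\right) = \left(\left(-7 + 4\right) + X\right) \left(X + j\right) = \left(-3 + X\right) \left(X + j\right)$)
$- U{\left(k{\left(m \right)},b{\left(-2,-8 \right)} \right)} = - (\left(-5 + 9^{2} - 36\right)^{2} - 3 \left(-5 + 9^{2} - 36\right) - 3 \left(\frac{3}{2} + \frac{1}{2} \left(-2\right)\right) + \left(-5 + 9^{2} - 36\right) \left(\frac{3}{2} + \frac{1}{2} \left(-2\right)\right)) = - (\left(-5 + 81 - 36\right)^{2} - 3 \left(-5 + 81 - 36\right) - 3 \left(\frac{3}{2} - 1\right) + \left(-5 + 81 - 36\right) \left(\frac{3}{2} - 1\right)) = - (40^{2} - 120 - \frac{3}{2} + 40 \cdot \frac{1}{2}) = - (1600 - 120 - \frac{3}{2} + 20) = \left(-1\right) \frac{2997}{2} = - \frac{2997}{2}$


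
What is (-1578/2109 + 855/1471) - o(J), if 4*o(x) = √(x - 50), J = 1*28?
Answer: -172681/1034113 - I*√22/4 ≈ -0.16698 - 1.1726*I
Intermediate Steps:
J = 28
o(x) = √(-50 + x)/4 (o(x) = √(x - 50)/4 = √(-50 + x)/4)
(-1578/2109 + 855/1471) - o(J) = (-1578/2109 + 855/1471) - √(-50 + 28)/4 = (-1578*1/2109 + 855*(1/1471)) - √(-22)/4 = (-526/703 + 855/1471) - I*√22/4 = -172681/1034113 - I*√22/4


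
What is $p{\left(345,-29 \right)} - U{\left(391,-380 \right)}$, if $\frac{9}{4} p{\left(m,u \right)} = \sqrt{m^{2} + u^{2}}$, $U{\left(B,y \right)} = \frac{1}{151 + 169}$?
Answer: $- \frac{1}{320} + \frac{4 \sqrt{119866}}{9} \approx 153.87$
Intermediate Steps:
$U{\left(B,y \right)} = \frac{1}{320}$
$p{\left(m,u \right)} = \frac{4 \sqrt{m^{2} + u^{2}}}{9}$
$p{\left(345,-29 \right)} - U{\left(391,-380 \right)} = \frac{4 \sqrt{345^{2} + \left(-29\right)^{2}}}{9} - \frac{1}{320} = \frac{4 \sqrt{119025 + 841}}{9} - \frac{1}{320} = \frac{4 \sqrt{119866}}{9} - \frac{1}{320} = - \frac{1}{320} + \frac{4 \sqrt{119866}}{9}$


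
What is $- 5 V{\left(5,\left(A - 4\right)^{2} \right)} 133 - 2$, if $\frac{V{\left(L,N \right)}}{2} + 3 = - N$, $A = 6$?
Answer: $9308$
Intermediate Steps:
$V{\left(L,N \right)} = -6 - 2 N$ ($V{\left(L,N \right)} = -6 + 2 \left(- N\right) = -6 - 2 N$)
$- 5 V{\left(5,\left(A - 4\right)^{2} \right)} 133 - 2 = - 5 \left(-6 - 2 \left(6 - 4\right)^{2}\right) 133 - 2 = - 5 \left(-6 - 2 \cdot 2^{2}\right) 133 - 2 = - 5 \left(-6 - 8\right) 133 - 2 = \left(-5\right) \left(-14\right) 133 - 2 = 70 \cdot 133 - 2 = 9310 - 2 = 9308$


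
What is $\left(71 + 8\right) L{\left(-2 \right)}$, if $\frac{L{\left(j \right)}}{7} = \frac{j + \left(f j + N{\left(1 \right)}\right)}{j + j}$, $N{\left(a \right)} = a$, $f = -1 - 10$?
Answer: $- \frac{11613}{4} \approx -2903.3$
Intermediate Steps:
$f = -11$ ($f = -1 - 10 = -11$)
$L{\left(j \right)} = \frac{7 \left(1 - 10 j\right)}{2 j}$ ($L{\left(j \right)} = 7 \frac{j - \left(-1 + 11 j\right)}{j + j} = 7 \frac{j - \left(-1 + 11 j\right)}{2 j} = 7 \left(1 - 10 j\right) \frac{1}{2 j} = 7 \frac{1 - 10 j}{2 j} = \frac{7 \left(1 - 10 j\right)}{2 j}$)
$\left(71 + 8\right) L{\left(-2 \right)} = \left(71 + 8\right) \left(-35 + \frac{7}{2 \left(-2\right)}\right) = 79 \left(-35 + \frac{7}{2} \left(- \frac{1}{2}\right)\right) = 79 \left(-35 - \frac{7}{4}\right) = 79 \left(- \frac{147}{4}\right) = - \frac{11613}{4}$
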